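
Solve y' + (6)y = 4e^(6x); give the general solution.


P(x) = 6 ⇒ μ = e^(6x).
(μ y)' = 4e^(12x) ⇒ μ y = (4/12)e^(12x) + C.
Divide by μ: y = (1/3)e^(6x) + Ce^(-6x).


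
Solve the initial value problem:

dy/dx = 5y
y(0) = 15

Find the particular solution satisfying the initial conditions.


General solution of y' = 5y is y = Ce^(5x).
Apply y(0) = 15: C = 15.
Particular solution: y = 15e^(5x).


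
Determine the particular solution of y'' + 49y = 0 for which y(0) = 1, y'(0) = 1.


Characteristic roots of r² + 49 = 0 are ±7i, so y = C₁cos(7x) + C₂sin(7x).
Apply y(0) = 1: C₁ = 1. Differentiate and apply y'(0) = 1: 7·C₂ = 1, so C₂ = 1/7.
Particular solution: y = cos(7x) + (1/7)sin(7x).


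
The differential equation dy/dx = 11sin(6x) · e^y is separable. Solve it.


Separate: e^(-y) dy = 11sin(6x) dx.
Integrate: -e^(-y) = -(11/6)cos(6x) + C₀.
Rearrange: e^(-y) = (11/6)cos(6x) + C.


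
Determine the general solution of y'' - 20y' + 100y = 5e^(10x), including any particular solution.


Characteristic polynomial (r - 10)² = 0; repeated root r = 10.
y_h = (C₁ + C₂x)e^(10x). Forcing matches the repeated root (resonance), so try y_p = Ax² e^(10x).
Substitute and solve for A: 2A = 5, so A = 5/2.
General solution: y = (C₁ + C₂x + (5/2)x²)e^(10x).


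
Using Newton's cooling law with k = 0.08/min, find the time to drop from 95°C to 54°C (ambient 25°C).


From T(t) = T_a + (T₀ - T_a)e^(-kt), set T(t) = 54:
(54 - 25) / (95 - 25) = e^(-0.08t), so t = -ln(0.414)/0.08 ≈ 11.0 minutes.


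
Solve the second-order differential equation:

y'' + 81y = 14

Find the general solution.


Homogeneous part: r² + 81 = 0 ⇒ r = ±9i, so y_h = C₁cos(9x) + C₂sin(9x).
Try constant y_p = A; plug in: 81A = 14 ⇒ A = 14/81.
General solution: y = C₁cos(9x) + C₂sin(9x) + 14/81.


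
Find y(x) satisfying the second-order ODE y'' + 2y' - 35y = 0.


Characteristic equation: r² + 2r - 35 = 0.
Factor: (r + 7)(r - 5) = 0 ⇒ r = -7, 5 (distinct real).
General solution: y = C₁e^(-7x) + C₂e^(5x).


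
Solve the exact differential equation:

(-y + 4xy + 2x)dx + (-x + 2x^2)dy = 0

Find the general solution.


Check exactness: ∂M/∂y = -1 + 4x and ∂N/∂x = -1 + 4x; equal, so the equation is exact.
Integrate M with respect to x (treating y as constant): ∫M dx = -xy + 2x^2y + x^2 + h(y).
Differentiate w.r.t. y and set equal to N: all terms match, so h'(y) = 0 and h is a constant absorbed into C.
General solution: -xy + 2x^2y + x^2 = C.


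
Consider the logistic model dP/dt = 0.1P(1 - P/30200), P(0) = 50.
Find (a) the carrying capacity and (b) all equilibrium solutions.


Logistic ODE dP/dt = 0.1P(1 - P/30200) has equilibria where dP/dt = 0, i.e. P = 0 or P = 30200.
The coefficient (1 - P/K) = 0 when P = K, identifying K = 30200 as the carrying capacity.
(a) K = 30200; (b) equilibria P = 0 and P = 30200.


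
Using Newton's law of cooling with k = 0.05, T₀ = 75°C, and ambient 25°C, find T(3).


Newton's law: dT/dt = -k(T - T_a) has solution T(t) = T_a + (T₀ - T_a)e^(-kt).
Plug in T_a = 25, T₀ = 75, k = 0.05, t = 3: T(3) = 25 + (50)e^(-0.15) ≈ 68.0°C.


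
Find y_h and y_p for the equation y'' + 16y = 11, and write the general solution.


Homogeneous part: r² + 16 = 0 ⇒ r = ±4i, so y_h = C₁cos(4x) + C₂sin(4x).
Try constant y_p = A; plug in: 16A = 11 ⇒ A = 11/16.
General solution: y = C₁cos(4x) + C₂sin(4x) + 11/16.


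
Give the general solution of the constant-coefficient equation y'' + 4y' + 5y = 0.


Characteristic equation: r² + 4r + 5 = 0.
Discriminant is negative; roots r = -2 ± 1i (complex conjugate pair).
General solution uses e^(α x)(C₁ cos(β x) + C₂ sin(β x)): y = e^(-2x)(C₁cos(x) + C₂sin(x)).


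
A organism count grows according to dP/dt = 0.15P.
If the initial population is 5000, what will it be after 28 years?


The ODE dP/dt = 0.15P has solution P(t) = P(0)e^(0.15t).
Substitute P(0) = 5000 and t = 28: P(28) = 5000 e^(4.20) ≈ 333432.


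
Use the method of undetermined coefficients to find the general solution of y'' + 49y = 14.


Homogeneous part: r² + 49 = 0 ⇒ r = ±7i, so y_h = C₁cos(7x) + C₂sin(7x).
Try constant y_p = A; plug in: 49A = 14 ⇒ A = 2/7.
General solution: y = C₁cos(7x) + C₂sin(7x) + 2/7.


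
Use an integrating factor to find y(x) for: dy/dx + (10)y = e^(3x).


P(x) = 10 ⇒ μ = e^(10x).
(μ y)' = e^(13x) ⇒ μ y = e^(13x)/13 + C.
Divide by μ: y = (1/13)e^(3x) + Ce^(-10x).


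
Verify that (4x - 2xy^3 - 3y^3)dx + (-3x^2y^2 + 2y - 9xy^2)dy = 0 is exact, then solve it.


Check exactness: ∂M/∂y = -6xy^2 - 9y^2 and ∂N/∂x = -6xy^2 - 9y^2; equal, so the equation is exact.
Integrate M with respect to x (treating y as constant): ∫M dx = 2x^2 - x^2y^3 - 3xy^3 + h(y).
Differentiate w.r.t. y and set equal to N: the x-dependent terms already match, leaving h'(y) = 2y. Integrate: h(y) = y^2.
So F(x,y) = 2x^2 - x^2y^3 + y^2 - 3xy^3.
General solution: 2x^2 - x^2y^3 + y^2 - 3xy^3 = C.


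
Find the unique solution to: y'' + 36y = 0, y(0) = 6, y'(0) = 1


Characteristic roots of r² + 36 = 0 are ±6i, so y = C₁cos(6x) + C₂sin(6x).
Apply y(0) = 6: C₁ = 6. Differentiate and apply y'(0) = 1: 6·C₂ = 1, so C₂ = 1/6.
Particular solution: y = 6cos(6x) + (1/6)sin(6x).


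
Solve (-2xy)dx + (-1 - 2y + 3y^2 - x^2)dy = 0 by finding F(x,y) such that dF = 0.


Check exactness: ∂M/∂y = -2x and ∂N/∂x = -2x; equal, so the equation is exact.
Integrate M with respect to x (treating y as constant): ∫M dx = -x^2y + h(y).
Differentiate w.r.t. y and set equal to N: the x-dependent terms already match, leaving h'(y) = -1 - 2y + 3y^2. Integrate: h(y) = -y - y^2 + y^3.
So F(x,y) = -y - y^2 + y^3 - x^2y.
General solution: -y - y^2 + y^3 - x^2y = C.


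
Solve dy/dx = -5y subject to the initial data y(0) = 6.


General solution of y' = -5y is y = Ce^(-5x).
Apply y(0) = 6: C = 6.
Particular solution: y = 6e^(-5x).


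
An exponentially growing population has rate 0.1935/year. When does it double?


Exponential growth: P(t) = P₀ e^(0.1935t). Set P(t)/P₀ = 2: e^(0.1935t) = 2.
Solve: t = ln(2)/0.1935 ≈ 3.58 years.


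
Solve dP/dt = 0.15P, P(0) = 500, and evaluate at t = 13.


The ODE dP/dt = 0.15P has solution P(t) = P(0)e^(0.15t).
Substitute P(0) = 500 and t = 13: P(13) = 500 e^(1.95) ≈ 3514.


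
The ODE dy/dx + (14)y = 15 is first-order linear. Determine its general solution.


P(x) = 14, Q(x) = 15; integrating factor μ = e^(14x).
(μ y)' = 15e^(14x) ⇒ μ y = (15/14)e^(14x) + C.
Divide by μ: y = 15/14 + Ce^(-14x).


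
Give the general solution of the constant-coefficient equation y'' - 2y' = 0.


Characteristic equation: r² - 2r = 0.
Factor: (r - 2)(r - 0) = 0 ⇒ r = 2, 0 (distinct real).
General solution: y = C₁e^(2x) + C₂.


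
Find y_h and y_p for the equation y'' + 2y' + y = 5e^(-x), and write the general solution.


Characteristic polynomial (r + 1)² = 0; repeated root r = -1.
y_h = (C₁ + C₂x)e^(-x). Forcing matches the repeated root (resonance), so try y_p = Ax² e^(-x).
Substitute and solve for A: 2A = 5, so A = 5/2.
General solution: y = (C₁ + C₂x + (5/2)x²)e^(-x).


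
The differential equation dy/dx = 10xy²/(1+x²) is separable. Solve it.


Separate: dy/y² = 10x/(1+x²) dx.
Integrate LHS: ∫ dy/y² = -1/y.
Integrate RHS via u = 1+x²: 5ln(1+x²) + C.
Result: -1/y = 5ln(1+x²) + C.


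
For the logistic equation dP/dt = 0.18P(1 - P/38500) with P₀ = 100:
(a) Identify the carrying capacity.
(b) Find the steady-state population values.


Logistic ODE dP/dt = 0.18P(1 - P/38500) has equilibria where dP/dt = 0, i.e. P = 0 or P = 38500.
The coefficient (1 - P/K) = 0 when P = K, identifying K = 38500 as the carrying capacity.
(a) K = 38500; (b) equilibria P = 0 and P = 38500.


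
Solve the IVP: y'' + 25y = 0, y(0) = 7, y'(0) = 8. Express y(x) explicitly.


Characteristic roots of r² + 25 = 0 are ±5i, so y = C₁cos(5x) + C₂sin(5x).
Apply y(0) = 7: C₁ = 7. Differentiate and apply y'(0) = 8: 5·C₂ = 8, so C₂ = 8/5.
Particular solution: y = 7cos(5x) + (8/5)sin(5x).


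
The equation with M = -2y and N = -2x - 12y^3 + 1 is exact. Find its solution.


Check exactness: ∂M/∂y = -2 and ∂N/∂x = -2; equal, so the equation is exact.
Integrate M with respect to x (treating y as constant): ∫M dx = -2xy + h(y).
Differentiate w.r.t. y and set equal to N: the x-dependent terms already match, leaving h'(y) = -12y^3 + 1. Integrate: h(y) = -3y^4 + y.
So F(x,y) = -2xy - 3y^4 + y.
General solution: -2xy - 3y^4 + y = C.


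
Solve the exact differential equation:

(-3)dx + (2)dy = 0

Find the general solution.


Check exactness: ∂M/∂y = 0 and ∂N/∂x = 0; equal, so the equation is exact.
Integrate M with respect to x (treating y as constant): ∫M dx = -3x + h(y).
Differentiate w.r.t. y and set equal to N: the x-dependent terms already match, leaving h'(y) = 2. Integrate: h(y) = 2y.
So F(x,y) = -3x + 2y.
General solution: -3x + 2y = C.


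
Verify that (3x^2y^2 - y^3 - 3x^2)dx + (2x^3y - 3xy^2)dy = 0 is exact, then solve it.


Check exactness: ∂M/∂y = 6x^2y - 3y^2 and ∂N/∂x = 6x^2y - 3y^2; equal, so the equation is exact.
Integrate M with respect to x (treating y as constant): ∫M dx = x^3y^2 - xy^3 - x^3 + h(y).
Differentiate w.r.t. y and set equal to N: all terms match, so h'(y) = 0 and h is a constant absorbed into C.
General solution: x^3y^2 - xy^3 - x^3 = C.


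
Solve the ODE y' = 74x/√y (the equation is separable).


Separate: √y dy = 74x dx.
Integrate: (2/3)y^(3/2) = 37x² + C.


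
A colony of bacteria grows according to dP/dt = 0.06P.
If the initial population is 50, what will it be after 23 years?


The ODE dP/dt = 0.06P has solution P(t) = P(0)e^(0.06t).
Substitute P(0) = 50 and t = 23: P(23) = 50 e^(1.38) ≈ 199.


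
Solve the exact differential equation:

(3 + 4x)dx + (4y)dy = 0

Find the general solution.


Check exactness: ∂M/∂y = 0 and ∂N/∂x = 0; equal, so the equation is exact.
Integrate M with respect to x (treating y as constant): ∫M dx = 3x + 2x^2 + h(y).
Differentiate w.r.t. y and set equal to N: the x-dependent terms already match, leaving h'(y) = 4y. Integrate: h(y) = 2y^2.
So F(x,y) = 3x + 2x^2 + 2y^2.
General solution: 3x + 2x^2 + 2y^2 = C.


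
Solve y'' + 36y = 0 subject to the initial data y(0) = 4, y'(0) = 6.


Characteristic roots of r² + 36 = 0 are ±6i, so y = C₁cos(6x) + C₂sin(6x).
Apply y(0) = 4: C₁ = 4. Differentiate and apply y'(0) = 6: 6·C₂ = 6, so C₂ = 1.
Particular solution: y = 4cos(6x) + sin(6x).


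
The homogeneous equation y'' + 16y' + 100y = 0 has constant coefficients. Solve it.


Characteristic equation: r² + 16r + 100 = 0.
Discriminant is negative; roots r = -8 ± 6i (complex conjugate pair).
General solution uses e^(α x)(C₁ cos(β x) + C₂ sin(β x)): y = e^(-8x)(C₁cos(6x) + C₂sin(6x)).


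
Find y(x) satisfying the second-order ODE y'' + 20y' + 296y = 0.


Characteristic equation: r² + 20r + 296 = 0.
Discriminant is negative; roots r = -10 ± 14i (complex conjugate pair).
General solution uses e^(α x)(C₁ cos(β x) + C₂ sin(β x)): y = e^(-10x)(C₁cos(14x) + C₂sin(14x)).


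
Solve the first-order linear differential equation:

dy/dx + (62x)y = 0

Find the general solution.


P(x) = 62x ⇒ μ = e^(31x²).
Q(x) = 0 so μ y is constant: y = Ce^(-31x²).


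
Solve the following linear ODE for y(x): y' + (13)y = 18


P(x) = 13, Q(x) = 18; integrating factor μ = e^(13x).
(μ y)' = 18e^(13x) ⇒ μ y = (18/13)e^(13x) + C.
Divide by μ: y = 18/13 + Ce^(-13x).


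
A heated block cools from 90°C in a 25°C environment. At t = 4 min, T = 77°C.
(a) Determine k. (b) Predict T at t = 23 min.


Newton's law: T(t) = T_a + (T₀ - T_a)e^(-kt).
(a) Use T(4) = 77: (77 - 25)/(90 - 25) = e^(-k·4), so k = -ln(0.800)/4 ≈ 0.0558.
(b) Apply k to t = 23: T(23) = 25 + (65)e^(-1.283) ≈ 43.0°C.


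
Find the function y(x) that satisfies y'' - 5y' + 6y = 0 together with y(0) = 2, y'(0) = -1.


Characteristic roots of r² - 5r + 6 = 0 are 3, 2.
General solution y = c₁ e^(3x) + c₂ e^(2x).
Apply y(0) = 2: c₁ + c₂ = 2. Apply y'(0) = -1: 3 c₁ + 2 c₂ = -1.
Solve: c₁ = -5, c₂ = 7.
Particular solution: y = -5e^(3x) + 7e^(2x).


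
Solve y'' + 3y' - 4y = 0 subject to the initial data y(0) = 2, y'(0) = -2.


Characteristic roots of r² + 3r - 4 = 0 are 1, -4.
General solution y = c₁ e^(x) + c₂ e^(-4x).
Apply y(0) = 2: c₁ + c₂ = 2. Apply y'(0) = -2: 1 c₁ - 4 c₂ = -2.
Solve: c₁ = 6/5, c₂ = 4/5.
Particular solution: y = (6/5)e^(x) + (4/5)e^(-4x).


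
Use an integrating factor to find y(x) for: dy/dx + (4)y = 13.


P(x) = 4, Q(x) = 13; integrating factor μ = e^(4x).
(μ y)' = 13e^(4x) ⇒ μ y = (13/4)e^(4x) + C.
Divide by μ: y = 13/4 + Ce^(-4x).


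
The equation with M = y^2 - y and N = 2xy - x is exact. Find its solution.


Check exactness: ∂M/∂y = 2y - 1 and ∂N/∂x = 2y - 1; equal, so the equation is exact.
Integrate M with respect to x (treating y as constant): ∫M dx = xy^2 - xy + h(y).
Differentiate w.r.t. y and set equal to N: all terms match, so h'(y) = 0 and h is a constant absorbed into C.
General solution: xy^2 - xy = C.


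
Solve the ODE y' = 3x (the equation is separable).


Integrate both sides with respect to x: y = ∫ 3x dx = (3/2)x^2 + C.


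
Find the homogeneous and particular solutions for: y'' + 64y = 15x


Homogeneous: r² + 64 = 0 ⇒ r = ±8i, y_h = C₁cos(8x) + C₂sin(8x).
Polynomial forcing; try y_p = Ax + B. Then y_p'' + 64 y_p = 64(Ax + B) = 15x, so B = 0 and A = 15/64.
General solution: y = C₁cos(8x) + C₂sin(8x) + (15/64)x.


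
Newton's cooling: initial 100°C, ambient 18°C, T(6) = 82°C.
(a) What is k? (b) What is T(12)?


Newton's law: T(t) = T_a + (T₀ - T_a)e^(-kt).
(a) Use T(6) = 82: (82 - 18)/(100 - 18) = e^(-k·6), so k = -ln(0.780)/6 ≈ 0.0413.
(b) Apply k to t = 12: T(12) = 18 + (82)e^(-0.496) ≈ 68.0°C.


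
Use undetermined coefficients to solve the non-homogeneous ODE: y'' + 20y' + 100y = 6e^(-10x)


Characteristic polynomial (r + 10)² = 0; repeated root r = -10.
y_h = (C₁ + C₂x)e^(-10x). Forcing matches the repeated root (resonance), so try y_p = Ax² e^(-10x).
Substitute and solve for A: 2A = 6, so A = 3.
General solution: y = (C₁ + C₂x + 3x²)e^(-10x).


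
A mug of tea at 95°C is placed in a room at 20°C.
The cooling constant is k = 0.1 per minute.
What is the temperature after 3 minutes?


Newton's law: dT/dt = -k(T - T_a) has solution T(t) = T_a + (T₀ - T_a)e^(-kt).
Plug in T_a = 20, T₀ = 95, k = 0.1, t = 3: T(3) = 20 + (75)e^(-0.30) ≈ 75.6°C.


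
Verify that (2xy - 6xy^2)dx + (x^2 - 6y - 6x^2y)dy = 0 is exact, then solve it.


Check exactness: ∂M/∂y = 2x - 12xy and ∂N/∂x = 2x - 12xy; equal, so the equation is exact.
Integrate M with respect to x (treating y as constant): ∫M dx = x^2y - 3x^2y^2 + h(y).
Differentiate w.r.t. y and set equal to N: the x-dependent terms already match, leaving h'(y) = -6y. Integrate: h(y) = -3y^2.
So F(x,y) = x^2y - 3y^2 - 3x^2y^2.
General solution: x^2y - 3y^2 - 3x^2y^2 = C.


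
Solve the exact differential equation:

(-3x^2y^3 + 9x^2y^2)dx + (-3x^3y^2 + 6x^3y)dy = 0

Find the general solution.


Check exactness: ∂M/∂y = -9x^2y^2 + 18x^2y and ∂N/∂x = -9x^2y^2 + 18x^2y; equal, so the equation is exact.
Integrate M with respect to x (treating y as constant): ∫M dx = -x^3y^3 + 3x^3y^2 + h(y).
Differentiate w.r.t. y and set equal to N: all terms match, so h'(y) = 0 and h is a constant absorbed into C.
General solution: -x^3y^3 + 3x^3y^2 = C.


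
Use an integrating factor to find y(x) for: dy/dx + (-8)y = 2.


P(x) = -8 ⇒ μ = e^(-8x).
(μ y)' = 2e^(-8x) ⇒ μ y = -(1/4)e^(-8x) + C.
Divide by μ: y = -1/4 + Ce^(8x).


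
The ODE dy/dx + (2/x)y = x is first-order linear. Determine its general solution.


P(x) = 2/x ⇒ μ = x^2.
(x^2 y)' = x^3 ⇒ x^2 y = x^4/(4) + C.
Solve for y: y = (1/4)x^2 + C/x^2.


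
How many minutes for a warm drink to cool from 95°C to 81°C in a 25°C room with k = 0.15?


From T(t) = T_a + (T₀ - T_a)e^(-kt), set T(t) = 81:
(81 - 25) / (95 - 25) = e^(-0.15t), so t = -ln(0.800)/0.15 ≈ 1.5 minutes.


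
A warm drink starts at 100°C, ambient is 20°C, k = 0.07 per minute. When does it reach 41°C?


From T(t) = T_a + (T₀ - T_a)e^(-kt), set T(t) = 41:
(41 - 20) / (100 - 20) = e^(-0.07t), so t = -ln(0.263)/0.07 ≈ 19.1 minutes.


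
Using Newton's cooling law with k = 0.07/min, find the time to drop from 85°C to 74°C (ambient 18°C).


From T(t) = T_a + (T₀ - T_a)e^(-kt), set T(t) = 74:
(74 - 18) / (85 - 18) = e^(-0.07t), so t = -ln(0.836)/0.07 ≈ 2.6 minutes.


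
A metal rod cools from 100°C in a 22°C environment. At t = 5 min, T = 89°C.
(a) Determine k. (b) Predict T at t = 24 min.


Newton's law: T(t) = T_a + (T₀ - T_a)e^(-kt).
(a) Use T(5) = 89: (89 - 22)/(100 - 22) = e^(-k·5), so k = -ln(0.859)/5 ≈ 0.0304.
(b) Apply k to t = 24: T(24) = 22 + (78)e^(-0.730) ≈ 59.6°C.


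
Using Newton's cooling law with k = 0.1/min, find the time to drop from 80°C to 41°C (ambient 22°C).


From T(t) = T_a + (T₀ - T_a)e^(-kt), set T(t) = 41:
(41 - 22) / (80 - 22) = e^(-0.1t), so t = -ln(0.328)/0.1 ≈ 11.2 minutes.


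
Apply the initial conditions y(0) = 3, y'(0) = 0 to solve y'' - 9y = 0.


Characteristic roots of r² - 9 = 0 are -3, 3.
General solution y = c₁ e^(-3x) + c₂ e^(3x).
Apply y(0) = 3: c₁ + c₂ = 3. Apply y'(0) = 0: -3 c₁ + 3 c₂ = 0.
Solve: c₁ = 3/2, c₂ = 3/2.
Particular solution: y = (3/2)e^(-3x) + (3/2)e^(3x).


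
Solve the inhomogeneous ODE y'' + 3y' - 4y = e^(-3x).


Characteristic roots of r² + 3r - 4 = 0 are -4, 1.
y_h = C₁e^(-4x) + C₂e^(x).
Forcing exponent -3 is not a characteristic root; try y_p = Ae^(-3x).
Substitute: A·(9 + (3)·-3 + (-4)) = A·-4 = 1, so A = -1/4.
General solution: y = C₁e^(-4x) + C₂e^(x) - (1/4)e^(-3x).


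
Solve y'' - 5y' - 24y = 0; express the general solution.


Characteristic equation: r² - 5r - 24 = 0.
Factor: (r + 3)(r - 8) = 0 ⇒ r = -3, 8 (distinct real).
General solution: y = C₁e^(-3x) + C₂e^(8x).


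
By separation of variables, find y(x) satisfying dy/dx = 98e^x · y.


Separate variables: dy/y = 98e^x dx.
Integrate: ln|y| = 98e^x + C₀.
Exponentiate: y = Ce^(98e^x).


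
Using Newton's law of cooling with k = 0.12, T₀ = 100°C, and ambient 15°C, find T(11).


Newton's law: dT/dt = -k(T - T_a) has solution T(t) = T_a + (T₀ - T_a)e^(-kt).
Plug in T_a = 15, T₀ = 100, k = 0.12, t = 11: T(11) = 15 + (85)e^(-1.32) ≈ 37.7°C.


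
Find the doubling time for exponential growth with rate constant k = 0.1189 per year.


Exponential growth: P(t) = P₀ e^(0.1189t). Set P(t)/P₀ = 2: e^(0.1189t) = 2.
Solve: t = ln(2)/0.1189 ≈ 5.83 years.


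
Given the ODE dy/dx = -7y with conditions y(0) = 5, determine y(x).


General solution of y' = -7y is y = Ce^(-7x).
Apply y(0) = 5: C = 5.
Particular solution: y = 5e^(-7x).


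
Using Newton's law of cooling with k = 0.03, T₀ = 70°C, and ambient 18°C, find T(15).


Newton's law: dT/dt = -k(T - T_a) has solution T(t) = T_a + (T₀ - T_a)e^(-kt).
Plug in T_a = 18, T₀ = 70, k = 0.03, t = 15: T(15) = 18 + (52)e^(-0.45) ≈ 51.2°C.


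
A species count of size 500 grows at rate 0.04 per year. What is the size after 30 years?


The ODE dP/dt = 0.04P has solution P(t) = P(0)e^(0.04t).
Substitute P(0) = 500 and t = 30: P(30) = 500 e^(1.20) ≈ 1660.


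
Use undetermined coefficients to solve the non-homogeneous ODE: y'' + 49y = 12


Homogeneous part: r² + 49 = 0 ⇒ r = ±7i, so y_h = C₁cos(7x) + C₂sin(7x).
Try constant y_p = A; plug in: 49A = 12 ⇒ A = 12/49.
General solution: y = C₁cos(7x) + C₂sin(7x) + 12/49.


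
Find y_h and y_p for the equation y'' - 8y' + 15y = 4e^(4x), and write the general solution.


Characteristic roots of r² - 8r + 15 = 0 are 5, 3.
y_h = C₁e^(5x) + C₂e^(3x).
Forcing exponent 4 is not a characteristic root; try y_p = Ae^(4x).
Substitute: A·(16 + (-8)·4 + (15)) = A·-1 = 4, so A = -4.
General solution: y = C₁e^(5x) + C₂e^(3x) - 4e^(4x).


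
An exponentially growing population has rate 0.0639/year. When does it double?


Exponential growth: P(t) = P₀ e^(0.0639t). Set P(t)/P₀ = 2: e^(0.0639t) = 2.
Solve: t = ln(2)/0.0639 ≈ 10.85 years.


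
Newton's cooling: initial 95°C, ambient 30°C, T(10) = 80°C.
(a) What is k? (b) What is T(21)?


Newton's law: T(t) = T_a + (T₀ - T_a)e^(-kt).
(a) Use T(10) = 80: (80 - 30)/(95 - 30) = e^(-k·10), so k = -ln(0.769)/10 ≈ 0.0262.
(b) Apply k to t = 21: T(21) = 30 + (65)e^(-0.551) ≈ 67.5°C.


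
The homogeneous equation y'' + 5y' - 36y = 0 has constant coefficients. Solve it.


Characteristic equation: r² + 5r - 36 = 0.
Factor: (r - 4)(r + 9) = 0 ⇒ r = 4, -9 (distinct real).
General solution: y = C₁e^(4x) + C₂e^(-9x).


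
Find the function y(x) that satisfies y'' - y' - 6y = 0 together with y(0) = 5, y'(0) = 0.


Characteristic roots of r² - r - 6 = 0 are -2, 3.
General solution y = c₁ e^(-2x) + c₂ e^(3x).
Apply y(0) = 5: c₁ + c₂ = 5. Apply y'(0) = 0: -2 c₁ + 3 c₂ = 0.
Solve: c₁ = 3, c₂ = 2.
Particular solution: y = 3e^(-2x) + 2e^(3x).


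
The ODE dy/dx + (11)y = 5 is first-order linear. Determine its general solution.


P(x) = 11, Q(x) = 5; integrating factor μ = e^(11x).
(μ y)' = 5e^(11x) ⇒ μ y = (5/11)e^(11x) + C.
Divide by μ: y = 5/11 + Ce^(-11x).


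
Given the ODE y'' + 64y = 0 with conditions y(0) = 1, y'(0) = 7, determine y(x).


Characteristic roots of r² + 64 = 0 are ±8i, so y = C₁cos(8x) + C₂sin(8x).
Apply y(0) = 1: C₁ = 1. Differentiate and apply y'(0) = 7: 8·C₂ = 7, so C₂ = 7/8.
Particular solution: y = cos(8x) + (7/8)sin(8x).


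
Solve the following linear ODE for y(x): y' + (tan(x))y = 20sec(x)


P(x) = tan(x) ⇒ μ = e^(∫tan(x)dx) = sec(x).
(sec(x) y)' = 20sec²(x) ⇒ sec(x) y = 20tan(x) + C.
Multiply by cos(x): y = 20sin(x) + C·cos(x).


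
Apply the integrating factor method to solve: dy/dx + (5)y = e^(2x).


P(x) = 5 ⇒ μ = e^(5x).
(μ y)' = e^(7x) ⇒ μ y = e^(7x)/7 + C.
Divide by μ: y = (1/7)e^(2x) + Ce^(-5x).


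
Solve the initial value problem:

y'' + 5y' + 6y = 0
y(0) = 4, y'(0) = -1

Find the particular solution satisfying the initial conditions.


Characteristic roots of r² + 5r + 6 = 0 are -2, -3.
General solution y = c₁ e^(-2x) + c₂ e^(-3x).
Apply y(0) = 4: c₁ + c₂ = 4. Apply y'(0) = -1: -2 c₁ - 3 c₂ = -1.
Solve: c₁ = 11, c₂ = -7.
Particular solution: y = 11e^(-2x) - 7e^(-3x).


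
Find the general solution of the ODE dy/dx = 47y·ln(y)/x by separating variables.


Separate: dy/[y ln(y)] = 47 dx/x.
Substitute u = ln(y): du/u = 47 dx/x.
Integrate: ln|ln(y)| = 47ln|x| + C₀, hence ln(y) = C·x^47.


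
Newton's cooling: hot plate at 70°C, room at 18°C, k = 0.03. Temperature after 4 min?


Newton's law: dT/dt = -k(T - T_a) has solution T(t) = T_a + (T₀ - T_a)e^(-kt).
Plug in T_a = 18, T₀ = 70, k = 0.03, t = 4: T(4) = 18 + (52)e^(-0.12) ≈ 64.1°C.


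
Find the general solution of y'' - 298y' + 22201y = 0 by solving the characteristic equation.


Characteristic equation: r² - 298r + 22201 = 0, i.e. (r - 149)² = 0.
Repeated root r = 149; include an x factor for the second linearly independent solution.
General solution: y = (C₁ + C₂x)e^(149x).


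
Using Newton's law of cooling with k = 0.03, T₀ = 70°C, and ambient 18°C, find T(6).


Newton's law: dT/dt = -k(T - T_a) has solution T(t) = T_a + (T₀ - T_a)e^(-kt).
Plug in T_a = 18, T₀ = 70, k = 0.03, t = 6: T(6) = 18 + (52)e^(-0.18) ≈ 61.4°C.


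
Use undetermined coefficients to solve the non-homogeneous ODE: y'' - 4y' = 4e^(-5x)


Characteristic roots of r² - 4r = 0 are 0, 4.
y_h = C₁ + C₂e^(4x).
Forcing exponent -5 is not a characteristic root; try y_p = Ae^(-5x).
Substitute: A·(25 + (-4)·-5 + (0)) = A·45 = 4, so A = 4/45.
General solution: y = C₁ + C₂e^(4x) + (4/45)e^(-5x).


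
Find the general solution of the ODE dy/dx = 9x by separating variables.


Integrate both sides with respect to x: y = ∫ 9x dx = (9/2)x^2 + C.


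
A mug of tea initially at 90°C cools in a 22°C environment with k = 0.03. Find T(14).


Newton's law: dT/dt = -k(T - T_a) has solution T(t) = T_a + (T₀ - T_a)e^(-kt).
Plug in T_a = 22, T₀ = 90, k = 0.03, t = 14: T(14) = 22 + (68)e^(-0.42) ≈ 66.7°C.


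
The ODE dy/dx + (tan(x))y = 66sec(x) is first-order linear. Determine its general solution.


P(x) = tan(x) ⇒ μ = e^(∫tan(x)dx) = sec(x).
(sec(x) y)' = 66sec²(x) ⇒ sec(x) y = 66tan(x) + C.
Multiply by cos(x): y = 66sin(x) + C·cos(x).


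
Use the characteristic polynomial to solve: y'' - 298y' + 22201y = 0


Characteristic equation: r² - 298r + 22201 = 0, i.e. (r - 149)² = 0.
Repeated root r = 149; include an x factor for the second linearly independent solution.
General solution: y = (C₁ + C₂x)e^(149x).


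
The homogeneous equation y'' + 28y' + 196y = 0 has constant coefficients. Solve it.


Characteristic equation: r² + 28r + 196 = 0, i.e. (r + 14)² = 0.
Repeated root r = -14; include an x factor for the second linearly independent solution.
General solution: y = (C₁ + C₂x)e^(-14x).


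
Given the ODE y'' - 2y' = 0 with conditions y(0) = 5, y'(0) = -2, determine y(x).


Characteristic roots of r² - 2r = 0 are 2, 0.
General solution y = c₁ e^(2x) + c₂.
Apply y(0) = 5: c₁ + c₂ = 5. Apply y'(0) = -2: 2 c₁ + 0 c₂ = -2.
Solve: c₁ = -1, c₂ = 6.
Particular solution: y = -e^(2x) + 6.


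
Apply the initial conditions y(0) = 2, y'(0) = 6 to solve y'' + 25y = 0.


Characteristic roots of r² + 25 = 0 are ±5i, so y = C₁cos(5x) + C₂sin(5x).
Apply y(0) = 2: C₁ = 2. Differentiate and apply y'(0) = 6: 5·C₂ = 6, so C₂ = 6/5.
Particular solution: y = 2cos(5x) + (6/5)sin(5x).


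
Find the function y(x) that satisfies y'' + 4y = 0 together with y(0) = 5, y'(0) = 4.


Characteristic roots of r² + 4 = 0 are ±2i, so y = C₁cos(2x) + C₂sin(2x).
Apply y(0) = 5: C₁ = 5. Differentiate and apply y'(0) = 4: 2·C₂ = 4, so C₂ = 2.
Particular solution: y = 5cos(2x) + 2sin(2x).


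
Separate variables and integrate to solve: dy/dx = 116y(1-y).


Separate: dy/[y(1-y)] = 116 dx.
Partial fractions: 1/[y(1-y)] = 1/y + 1/(1-y).
Integrate: ln|y/(1-y)| = 116x + C₀.
Solve for y: y = 1/(1 + Ce^(-116x)).


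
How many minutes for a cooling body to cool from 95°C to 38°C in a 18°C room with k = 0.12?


From T(t) = T_a + (T₀ - T_a)e^(-kt), set T(t) = 38:
(38 - 18) / (95 - 18) = e^(-0.12t), so t = -ln(0.260)/0.12 ≈ 11.2 minutes.


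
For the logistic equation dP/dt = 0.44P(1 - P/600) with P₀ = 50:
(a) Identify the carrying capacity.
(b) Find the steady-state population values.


Logistic ODE dP/dt = 0.44P(1 - P/600) has equilibria where dP/dt = 0, i.e. P = 0 or P = 600.
The coefficient (1 - P/K) = 0 when P = K, identifying K = 600 as the carrying capacity.
(a) K = 600; (b) equilibria P = 0 and P = 600.


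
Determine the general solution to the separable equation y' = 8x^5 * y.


Separate variables: dy/y = 8x^5 dx.
Integrate: ln|y| = (4/3)x^6 + C₀.
Exponentiate: y = Ce^((4/3)x^6).


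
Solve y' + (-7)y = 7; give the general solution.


P(x) = -7 ⇒ μ = e^(-7x).
(μ y)' = 7e^(-7x) ⇒ μ y = -e^(-7x) + C.
Divide by μ: y = -1 + Ce^(7x).


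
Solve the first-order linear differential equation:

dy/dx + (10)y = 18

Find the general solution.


P(x) = 10, Q(x) = 18; integrating factor μ = e^(10x).
(μ y)' = 18e^(10x) ⇒ μ y = (9/5)e^(10x) + C.
Divide by μ: y = 9/5 + Ce^(-10x).


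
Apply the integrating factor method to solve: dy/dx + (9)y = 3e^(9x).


P(x) = 9 ⇒ μ = e^(9x).
(μ y)' = 3e^(18x) ⇒ μ y = (3/18)e^(18x) + C.
Divide by μ: y = (1/6)e^(9x) + Ce^(-9x).


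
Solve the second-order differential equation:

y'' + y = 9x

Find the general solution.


Homogeneous: r² + 1 = 0 ⇒ r = ±1i, y_h = C₁cos(x) + C₂sin(x).
Polynomial forcing; try y_p = Ax + B. Then y_p'' + 1 y_p = 1(Ax + B) = 9x, so B = 0 and A = 9.
General solution: y = C₁cos(x) + C₂sin(x) + 9x.


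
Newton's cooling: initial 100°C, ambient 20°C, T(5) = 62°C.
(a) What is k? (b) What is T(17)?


Newton's law: T(t) = T_a + (T₀ - T_a)e^(-kt).
(a) Use T(5) = 62: (62 - 20)/(100 - 20) = e^(-k·5), so k = -ln(0.525)/5 ≈ 0.1289.
(b) Apply k to t = 17: T(17) = 20 + (80)e^(-2.191) ≈ 28.9°C.


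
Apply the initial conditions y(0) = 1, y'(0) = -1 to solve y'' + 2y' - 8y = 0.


Characteristic roots of r² + 2r - 8 = 0 are 2, -4.
General solution y = c₁ e^(2x) + c₂ e^(-4x).
Apply y(0) = 1: c₁ + c₂ = 1. Apply y'(0) = -1: 2 c₁ - 4 c₂ = -1.
Solve: c₁ = 1/2, c₂ = 1/2.
Particular solution: y = (1/2)e^(2x) + (1/2)e^(-4x).


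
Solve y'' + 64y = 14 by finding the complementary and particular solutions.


Homogeneous part: r² + 64 = 0 ⇒ r = ±8i, so y_h = C₁cos(8x) + C₂sin(8x).
Try constant y_p = A; plug in: 64A = 14 ⇒ A = 7/32.
General solution: y = C₁cos(8x) + C₂sin(8x) + 7/32.


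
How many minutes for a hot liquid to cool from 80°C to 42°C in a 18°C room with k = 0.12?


From T(t) = T_a + (T₀ - T_a)e^(-kt), set T(t) = 42:
(42 - 18) / (80 - 18) = e^(-0.12t), so t = -ln(0.387)/0.12 ≈ 7.9 minutes.


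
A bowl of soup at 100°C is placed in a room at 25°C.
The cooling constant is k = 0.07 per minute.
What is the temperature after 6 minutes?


Newton's law: dT/dt = -k(T - T_a) has solution T(t) = T_a + (T₀ - T_a)e^(-kt).
Plug in T_a = 25, T₀ = 100, k = 0.07, t = 6: T(6) = 25 + (75)e^(-0.42) ≈ 74.3°C.


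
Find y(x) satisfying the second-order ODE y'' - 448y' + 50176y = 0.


Characteristic equation: r² - 448r + 50176 = 0, i.e. (r - 224)² = 0.
Repeated root r = 224; include an x factor for the second linearly independent solution.
General solution: y = (C₁ + C₂x)e^(224x).


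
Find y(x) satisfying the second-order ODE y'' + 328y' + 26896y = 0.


Characteristic equation: r² + 328r + 26896 = 0, i.e. (r + 164)² = 0.
Repeated root r = -164; include an x factor for the second linearly independent solution.
General solution: y = (C₁ + C₂x)e^(-164x).


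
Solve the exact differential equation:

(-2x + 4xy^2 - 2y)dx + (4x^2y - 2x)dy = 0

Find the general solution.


Check exactness: ∂M/∂y = 8xy - 2 and ∂N/∂x = 8xy - 2; equal, so the equation is exact.
Integrate M with respect to x (treating y as constant): ∫M dx = -x^2 + 2x^2y^2 - 2xy + h(y).
Differentiate w.r.t. y and set equal to N: all terms match, so h'(y) = 0 and h is a constant absorbed into C.
General solution: -x^2 + 2x^2y^2 - 2xy = C.


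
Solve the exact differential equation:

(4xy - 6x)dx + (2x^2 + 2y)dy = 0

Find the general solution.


Check exactness: ∂M/∂y = 4x and ∂N/∂x = 4x; equal, so the equation is exact.
Integrate M with respect to x (treating y as constant): ∫M dx = 2x^2y - 3x^2 + h(y).
Differentiate w.r.t. y and set equal to N: the x-dependent terms already match, leaving h'(y) = 2y. Integrate: h(y) = y^2.
So F(x,y) = 2x^2y + y^2 - 3x^2.
General solution: 2x^2y + y^2 - 3x^2 = C.


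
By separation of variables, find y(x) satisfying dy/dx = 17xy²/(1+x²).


Separate: dy/y² = 17x/(1+x²) dx.
Integrate LHS: ∫ dy/y² = -1/y.
Integrate RHS via u = 1+x²: (17/2)ln(1+x²) + C.
Result: -1/y = (17/2)ln(1+x²) + C.


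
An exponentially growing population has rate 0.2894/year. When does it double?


Exponential growth: P(t) = P₀ e^(0.2894t). Set P(t)/P₀ = 2: e^(0.2894t) = 2.
Solve: t = ln(2)/0.2894 ≈ 2.40 years.


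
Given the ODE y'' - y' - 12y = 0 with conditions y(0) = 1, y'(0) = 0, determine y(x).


Characteristic roots of r² - r - 12 = 0 are -3, 4.
General solution y = c₁ e^(-3x) + c₂ e^(4x).
Apply y(0) = 1: c₁ + c₂ = 1. Apply y'(0) = 0: -3 c₁ + 4 c₂ = 0.
Solve: c₁ = 4/7, c₂ = 3/7.
Particular solution: y = (4/7)e^(-3x) + (3/7)e^(4x).


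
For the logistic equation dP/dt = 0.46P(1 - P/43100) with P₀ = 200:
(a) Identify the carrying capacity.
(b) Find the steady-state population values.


Logistic ODE dP/dt = 0.46P(1 - P/43100) has equilibria where dP/dt = 0, i.e. P = 0 or P = 43100.
The coefficient (1 - P/K) = 0 when P = K, identifying K = 43100 as the carrying capacity.
(a) K = 43100; (b) equilibria P = 0 and P = 43100.


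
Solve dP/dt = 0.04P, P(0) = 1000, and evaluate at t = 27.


The ODE dP/dt = 0.04P has solution P(t) = P(0)e^(0.04t).
Substitute P(0) = 1000 and t = 27: P(27) = 1000 e^(1.08) ≈ 2945.


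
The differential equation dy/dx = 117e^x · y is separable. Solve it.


Separate variables: dy/y = 117e^x dx.
Integrate: ln|y| = 117e^x + C₀.
Exponentiate: y = Ce^(117e^x).


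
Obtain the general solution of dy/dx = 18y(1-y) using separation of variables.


Separate: dy/[y(1-y)] = 18 dx.
Partial fractions: 1/[y(1-y)] = 1/y + 1/(1-y).
Integrate: ln|y/(1-y)| = 18x + C₀.
Solve for y: y = 1/(1 + Ce^(-18x)).


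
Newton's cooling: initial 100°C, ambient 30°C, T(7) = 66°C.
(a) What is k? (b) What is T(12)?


Newton's law: T(t) = T_a + (T₀ - T_a)e^(-kt).
(a) Use T(7) = 66: (66 - 30)/(100 - 30) = e^(-k·7), so k = -ln(0.514)/7 ≈ 0.0950.
(b) Apply k to t = 12: T(12) = 30 + (70)e^(-1.140) ≈ 52.4°C.


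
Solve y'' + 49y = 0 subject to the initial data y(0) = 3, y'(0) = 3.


Characteristic roots of r² + 49 = 0 are ±7i, so y = C₁cos(7x) + C₂sin(7x).
Apply y(0) = 3: C₁ = 3. Differentiate and apply y'(0) = 3: 7·C₂ = 3, so C₂ = 3/7.
Particular solution: y = 3cos(7x) + (3/7)sin(7x).


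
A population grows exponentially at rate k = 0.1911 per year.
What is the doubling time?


Exponential growth: P(t) = P₀ e^(0.1911t). Set P(t)/P₀ = 2: e^(0.1911t) = 2.
Solve: t = ln(2)/0.1911 ≈ 3.63 years.


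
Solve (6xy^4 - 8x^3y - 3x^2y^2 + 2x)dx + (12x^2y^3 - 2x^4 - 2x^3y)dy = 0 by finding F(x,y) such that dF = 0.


Check exactness: ∂M/∂y = 24xy^3 - 8x^3 - 6x^2y and ∂N/∂x = 24xy^3 - 8x^3 - 6x^2y; equal, so the equation is exact.
Integrate M with respect to x (treating y as constant): ∫M dx = 3x^2y^4 - 2x^4y - x^3y^2 + x^2 + h(y).
Differentiate w.r.t. y and set equal to N: all terms match, so h'(y) = 0 and h is a constant absorbed into C.
General solution: 3x^2y^4 - 2x^4y - x^3y^2 + x^2 = C.


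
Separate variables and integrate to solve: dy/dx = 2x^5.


Integrate both sides with respect to x: y = ∫ 2x^5 dx = (1/3)x^6 + C.


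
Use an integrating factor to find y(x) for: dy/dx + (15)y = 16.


P(x) = 15, Q(x) = 16; integrating factor μ = e^(15x).
(μ y)' = 16e^(15x) ⇒ μ y = (16/15)e^(15x) + C.
Divide by μ: y = 16/15 + Ce^(-15x).


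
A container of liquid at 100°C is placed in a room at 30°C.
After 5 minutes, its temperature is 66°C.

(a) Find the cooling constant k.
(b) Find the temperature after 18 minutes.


Newton's law: T(t) = T_a + (T₀ - T_a)e^(-kt).
(a) Use T(5) = 66: (66 - 30)/(100 - 30) = e^(-k·5), so k = -ln(0.514)/5 ≈ 0.1330.
(b) Apply k to t = 18: T(18) = 30 + (70)e^(-2.394) ≈ 36.4°C.


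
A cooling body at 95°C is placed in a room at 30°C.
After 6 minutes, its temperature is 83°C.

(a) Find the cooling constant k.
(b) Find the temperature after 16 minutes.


Newton's law: T(t) = T_a + (T₀ - T_a)e^(-kt).
(a) Use T(6) = 83: (83 - 30)/(95 - 30) = e^(-k·6), so k = -ln(0.815)/6 ≈ 0.0340.
(b) Apply k to t = 16: T(16) = 30 + (65)e^(-0.544) ≈ 67.7°C.


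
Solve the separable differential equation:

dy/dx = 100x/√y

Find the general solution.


Separate: √y dy = 100x dx.
Integrate: (2/3)y^(3/2) = 50x² + C.


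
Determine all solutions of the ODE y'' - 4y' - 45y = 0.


Characteristic equation: r² - 4r - 45 = 0.
Factor: (r - 9)(r + 5) = 0 ⇒ r = 9, -5 (distinct real).
General solution: y = C₁e^(9x) + C₂e^(-5x).


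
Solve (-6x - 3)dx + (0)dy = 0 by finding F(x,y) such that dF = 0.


Check exactness: ∂M/∂y = 0 and ∂N/∂x = 0; equal, so the equation is exact.
Integrate M with respect to x (treating y as constant): ∫M dx = -3x^2 - 3x + h(y).
Differentiate w.r.t. y and set equal to N: all terms match, so h'(y) = 0 and h is a constant absorbed into C.
General solution: -3x^2 - 3x = C.


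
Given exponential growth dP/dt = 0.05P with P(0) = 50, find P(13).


The ODE dP/dt = 0.05P has solution P(t) = P(0)e^(0.05t).
Substitute P(0) = 50 and t = 13: P(13) = 50 e^(0.65) ≈ 96.


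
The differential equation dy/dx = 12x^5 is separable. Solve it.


Integrate both sides with respect to x: y = ∫ 12x^5 dx = 2x^6 + C.


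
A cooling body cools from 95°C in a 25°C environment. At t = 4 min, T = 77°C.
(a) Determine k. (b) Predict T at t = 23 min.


Newton's law: T(t) = T_a + (T₀ - T_a)e^(-kt).
(a) Use T(4) = 77: (77 - 25)/(95 - 25) = e^(-k·4), so k = -ln(0.743)/4 ≈ 0.0743.
(b) Apply k to t = 23: T(23) = 25 + (70)e^(-1.709) ≈ 37.7°C.


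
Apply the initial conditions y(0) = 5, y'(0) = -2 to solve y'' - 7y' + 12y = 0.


Characteristic roots of r² - 7r + 12 = 0 are 3, 4.
General solution y = c₁ e^(3x) + c₂ e^(4x).
Apply y(0) = 5: c₁ + c₂ = 5. Apply y'(0) = -2: 3 c₁ + 4 c₂ = -2.
Solve: c₁ = 22, c₂ = -17.
Particular solution: y = 22e^(3x) - 17e^(4x).


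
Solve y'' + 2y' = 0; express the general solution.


Characteristic equation: r² + 2r = 0.
Factor: (r - 0)(r + 2) = 0 ⇒ r = 0, -2 (distinct real).
General solution: y = C₁ + C₂e^(-2x).


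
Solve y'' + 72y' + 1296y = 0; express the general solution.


Characteristic equation: r² + 72r + 1296 = 0, i.e. (r + 36)² = 0.
Repeated root r = -36; include an x factor for the second linearly independent solution.
General solution: y = (C₁ + C₂x)e^(-36x).


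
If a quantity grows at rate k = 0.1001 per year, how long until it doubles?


Exponential growth: P(t) = P₀ e^(0.1001t). Set P(t)/P₀ = 2: e^(0.1001t) = 2.
Solve: t = ln(2)/0.1001 ≈ 6.92 years.


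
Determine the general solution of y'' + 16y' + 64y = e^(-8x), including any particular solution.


Characteristic polynomial (r + 8)² = 0; repeated root r = -8.
y_h = (C₁ + C₂x)e^(-8x). Forcing matches the repeated root (resonance), so try y_p = Ax² e^(-8x).
Substitute and solve for A: 2A = 1, so A = 1/2.
General solution: y = (C₁ + C₂x + (1/2)x²)e^(-8x).


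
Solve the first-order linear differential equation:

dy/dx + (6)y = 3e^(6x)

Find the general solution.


P(x) = 6 ⇒ μ = e^(6x).
(μ y)' = 3e^(12x) ⇒ μ y = (3/12)e^(12x) + C.
Divide by μ: y = (1/4)e^(6x) + Ce^(-6x).


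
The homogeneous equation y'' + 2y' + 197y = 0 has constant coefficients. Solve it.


Characteristic equation: r² + 2r + 197 = 0.
Discriminant is negative; roots r = -1 ± 14i (complex conjugate pair).
General solution uses e^(α x)(C₁ cos(β x) + C₂ sin(β x)): y = e^(-x)(C₁cos(14x) + C₂sin(14x)).


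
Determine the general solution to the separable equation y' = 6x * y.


Separate variables: dy/y = 6x dx.
Integrate: ln|y| = 3x^2 + C₀.
Exponentiate: y = Ce^(3x^2).


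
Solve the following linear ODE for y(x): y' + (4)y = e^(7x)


P(x) = 4 ⇒ μ = e^(4x).
(μ y)' = e^(11x) ⇒ μ y = e^(11x)/11 + C.
Divide by μ: y = (1/11)e^(7x) + Ce^(-4x).


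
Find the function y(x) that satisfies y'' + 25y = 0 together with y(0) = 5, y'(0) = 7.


Characteristic roots of r² + 25 = 0 are ±5i, so y = C₁cos(5x) + C₂sin(5x).
Apply y(0) = 5: C₁ = 5. Differentiate and apply y'(0) = 7: 5·C₂ = 7, so C₂ = 7/5.
Particular solution: y = 5cos(5x) + (7/5)sin(5x).


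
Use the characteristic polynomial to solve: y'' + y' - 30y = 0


Characteristic equation: r² + r - 30 = 0.
Factor: (r - 5)(r + 6) = 0 ⇒ r = 5, -6 (distinct real).
General solution: y = C₁e^(5x) + C₂e^(-6x).
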